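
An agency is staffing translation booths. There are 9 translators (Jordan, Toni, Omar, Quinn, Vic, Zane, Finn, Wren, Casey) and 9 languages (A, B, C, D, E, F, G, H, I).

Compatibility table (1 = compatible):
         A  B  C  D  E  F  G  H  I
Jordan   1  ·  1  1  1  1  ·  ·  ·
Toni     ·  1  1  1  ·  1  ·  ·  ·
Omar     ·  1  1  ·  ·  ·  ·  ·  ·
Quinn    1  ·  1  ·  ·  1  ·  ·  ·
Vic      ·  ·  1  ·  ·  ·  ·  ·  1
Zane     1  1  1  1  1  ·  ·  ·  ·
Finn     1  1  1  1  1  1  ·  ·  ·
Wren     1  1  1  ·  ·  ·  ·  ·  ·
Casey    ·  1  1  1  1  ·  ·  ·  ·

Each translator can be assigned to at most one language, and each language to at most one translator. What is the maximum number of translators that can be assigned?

7

For example, pair Jordan→F, Toni→D, Omar→B, Quinn→C, Vic→I, Zane→E, Finn→A.
The set {Jordan, Toni, Omar, Quinn, Zane, Finn, Wren, Casey} has only 6 neighbours ({A, B, C, D, E, F}), so by Hall's theorem at most 7 of the 9 translators can be matched.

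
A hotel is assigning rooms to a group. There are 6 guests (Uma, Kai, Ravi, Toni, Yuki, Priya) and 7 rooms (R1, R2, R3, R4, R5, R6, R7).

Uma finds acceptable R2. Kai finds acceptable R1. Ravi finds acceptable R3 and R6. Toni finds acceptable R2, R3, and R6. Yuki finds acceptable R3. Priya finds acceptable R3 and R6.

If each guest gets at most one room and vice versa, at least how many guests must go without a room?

2

One maximum matching: Uma→R2, Kai→R1, Ravi→R6, Toni→R3.
The set {Uma, Ravi, Toni, Yuki, Priya} has only 3 neighbours ({R2, R3, R6}), so by Hall's theorem at most 4 of the 6 guests can be matched.
That matches 4 of the 6, leaving 2 unmatched; no matching can do better.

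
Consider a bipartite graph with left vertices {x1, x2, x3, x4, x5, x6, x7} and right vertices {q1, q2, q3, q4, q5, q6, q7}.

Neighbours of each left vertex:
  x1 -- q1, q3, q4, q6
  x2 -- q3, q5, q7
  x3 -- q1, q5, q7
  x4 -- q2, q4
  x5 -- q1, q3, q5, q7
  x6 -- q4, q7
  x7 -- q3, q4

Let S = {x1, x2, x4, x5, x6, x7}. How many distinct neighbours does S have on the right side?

The union of neighbours of {x1, x2, x4, x5, x6, x7} is {q1, q2, q3, q4, q5, q6, q7}, which has 7 elements.
Since |N(S)| = 7 ≥ |S| = 6, Hall's condition holds for this subset.

7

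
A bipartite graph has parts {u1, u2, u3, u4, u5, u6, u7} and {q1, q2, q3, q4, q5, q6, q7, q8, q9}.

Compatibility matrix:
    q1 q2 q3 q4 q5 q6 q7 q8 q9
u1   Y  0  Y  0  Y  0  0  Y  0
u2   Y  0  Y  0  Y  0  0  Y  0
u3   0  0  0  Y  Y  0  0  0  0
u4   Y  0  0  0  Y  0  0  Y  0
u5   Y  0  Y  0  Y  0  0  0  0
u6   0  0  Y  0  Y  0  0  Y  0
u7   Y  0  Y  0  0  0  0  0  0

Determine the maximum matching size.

5

One maximum matching: u1-q8, u2-q3, u3-q4, u4-q1, u5-q5.
The set {u1, u2, u4, u5, u6, u7} has only 4 neighbours ({q1, q3, q5, q8}), so by Hall's theorem at most 5 of the 7 left vertices can be matched.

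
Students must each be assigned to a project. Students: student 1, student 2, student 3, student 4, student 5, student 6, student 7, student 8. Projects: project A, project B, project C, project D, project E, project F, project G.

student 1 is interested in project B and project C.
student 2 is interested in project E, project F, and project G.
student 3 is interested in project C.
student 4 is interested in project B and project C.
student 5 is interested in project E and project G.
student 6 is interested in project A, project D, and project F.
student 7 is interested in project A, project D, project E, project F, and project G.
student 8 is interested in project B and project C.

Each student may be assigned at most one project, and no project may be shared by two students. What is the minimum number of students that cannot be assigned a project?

2

For example, pair student 1-project B, student 2-project F, student 3-project C, student 5-project E, student 6-project A, student 7-project G.
The set {student 1, student 3, student 4, student 8} has only 2 neighbours ({project B, project C}), so by Hall's theorem at most 6 of the 8 students can be matched.
That matches 6 of the 8, leaving 2 unmatched; no matching can do better.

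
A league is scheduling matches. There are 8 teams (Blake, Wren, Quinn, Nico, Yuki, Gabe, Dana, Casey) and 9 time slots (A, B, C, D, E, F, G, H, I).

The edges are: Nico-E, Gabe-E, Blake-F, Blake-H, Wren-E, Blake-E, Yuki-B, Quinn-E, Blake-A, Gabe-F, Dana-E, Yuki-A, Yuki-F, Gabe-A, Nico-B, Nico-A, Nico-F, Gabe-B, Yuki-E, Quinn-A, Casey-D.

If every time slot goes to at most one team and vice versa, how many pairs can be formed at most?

6

A valid assignment of size 6: Blake–H, Wren–E, Quinn–A, Nico–F, Yuki–B, Casey–D.
The set {Wren, Quinn, Nico, Yuki, Gabe, Dana} has only 4 neighbours ({A, B, E, F}), so by Hall's theorem at most 6 of the 8 teams can be matched.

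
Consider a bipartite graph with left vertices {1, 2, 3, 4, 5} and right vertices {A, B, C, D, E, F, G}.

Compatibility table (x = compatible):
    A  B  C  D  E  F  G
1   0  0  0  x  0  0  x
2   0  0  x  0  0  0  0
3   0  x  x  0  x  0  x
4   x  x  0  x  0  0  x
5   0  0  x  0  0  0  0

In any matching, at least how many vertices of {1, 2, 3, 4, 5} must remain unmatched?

One maximum matching: 1→G, 2→C, 3→E, 4→B.
The set {2, 5} has only 1 neighbour ({C}), so by Hall's theorem at most 4 of the 5 left vertices can be matched.
That matches 4 of the 5, leaving 1 unmatched; no matching can do better.

1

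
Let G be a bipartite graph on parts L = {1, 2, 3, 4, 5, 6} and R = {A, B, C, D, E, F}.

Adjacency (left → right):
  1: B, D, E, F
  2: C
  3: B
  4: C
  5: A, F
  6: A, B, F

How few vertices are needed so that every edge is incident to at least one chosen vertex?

A maximum matching has 5 edges (e.g. 1–E, 2–C, 3–B, 5–A, 6–F).
By König's theorem the minimum vertex cover has the same size. One such cover is {1, 3, 5, 6, C}.

5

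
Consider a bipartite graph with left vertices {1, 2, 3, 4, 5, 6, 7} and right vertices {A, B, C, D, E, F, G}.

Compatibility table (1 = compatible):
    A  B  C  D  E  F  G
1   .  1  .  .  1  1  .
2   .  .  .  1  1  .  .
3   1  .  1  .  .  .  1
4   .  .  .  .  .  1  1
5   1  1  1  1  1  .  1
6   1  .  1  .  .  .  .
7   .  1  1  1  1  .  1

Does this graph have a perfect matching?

Yes

One maximum matching: 1-B, 2-D, 3-C, 4-F, 5-E, 6-A, 7-G.
Every left vertex is matched, so this is a perfect matching.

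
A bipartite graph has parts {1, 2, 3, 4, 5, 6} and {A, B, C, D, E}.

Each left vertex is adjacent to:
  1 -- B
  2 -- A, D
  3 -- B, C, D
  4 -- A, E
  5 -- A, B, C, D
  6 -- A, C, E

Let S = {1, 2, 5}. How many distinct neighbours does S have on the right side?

4

The union of neighbours of {1, 2, 5} is {A, B, C, D}, which has 4 elements.
Since |N(S)| = 4 ≥ |S| = 3, Hall's condition holds for this subset.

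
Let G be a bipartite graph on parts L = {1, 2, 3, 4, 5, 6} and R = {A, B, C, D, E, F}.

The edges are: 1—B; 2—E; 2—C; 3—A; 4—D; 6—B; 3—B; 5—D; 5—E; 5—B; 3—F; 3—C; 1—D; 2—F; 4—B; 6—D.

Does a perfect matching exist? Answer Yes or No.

No

The set {1, 4, 6} has only 2 neighbours ({B, D}), so by Hall's theorem at most 5 of the 6 left vertices can be matched.
Hence no matching covers every left vertex.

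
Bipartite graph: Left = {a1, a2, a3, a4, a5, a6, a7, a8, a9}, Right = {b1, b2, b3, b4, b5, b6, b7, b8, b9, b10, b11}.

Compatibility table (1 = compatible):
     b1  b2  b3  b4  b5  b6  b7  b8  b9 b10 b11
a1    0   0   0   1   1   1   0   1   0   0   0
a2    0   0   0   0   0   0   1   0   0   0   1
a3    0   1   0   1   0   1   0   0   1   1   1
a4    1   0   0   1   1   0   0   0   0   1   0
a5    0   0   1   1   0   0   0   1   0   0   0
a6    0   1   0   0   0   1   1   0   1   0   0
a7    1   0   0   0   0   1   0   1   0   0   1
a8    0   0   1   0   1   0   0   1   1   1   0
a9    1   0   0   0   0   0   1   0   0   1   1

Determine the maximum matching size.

9

For example, pair a1-b5, a2-b11, a3-b4, a4-b1, a5-b3, a6-b6, a7-b8, a8-b10, a9-b7.
All 9 left vertices are matched, so no larger matching exists.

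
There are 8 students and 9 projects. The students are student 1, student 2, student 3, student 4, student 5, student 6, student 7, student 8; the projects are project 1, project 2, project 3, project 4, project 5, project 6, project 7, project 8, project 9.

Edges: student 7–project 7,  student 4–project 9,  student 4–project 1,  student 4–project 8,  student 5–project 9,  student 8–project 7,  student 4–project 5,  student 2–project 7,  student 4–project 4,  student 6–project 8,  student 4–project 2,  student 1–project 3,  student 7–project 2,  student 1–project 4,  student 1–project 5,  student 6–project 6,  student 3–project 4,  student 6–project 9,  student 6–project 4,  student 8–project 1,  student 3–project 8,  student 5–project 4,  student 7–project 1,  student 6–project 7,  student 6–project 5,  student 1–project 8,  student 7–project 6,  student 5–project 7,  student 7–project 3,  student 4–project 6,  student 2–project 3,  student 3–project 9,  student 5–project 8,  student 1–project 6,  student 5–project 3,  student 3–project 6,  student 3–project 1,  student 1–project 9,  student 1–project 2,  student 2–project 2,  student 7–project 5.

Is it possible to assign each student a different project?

For example, pair student 1-project 6, student 2-project 2, student 3-project 8, student 4-project 4, student 5-project 9, student 6-project 7, student 7-project 3, student 8-project 1.
Every student is matched, so this matching saturates all of them.

Yes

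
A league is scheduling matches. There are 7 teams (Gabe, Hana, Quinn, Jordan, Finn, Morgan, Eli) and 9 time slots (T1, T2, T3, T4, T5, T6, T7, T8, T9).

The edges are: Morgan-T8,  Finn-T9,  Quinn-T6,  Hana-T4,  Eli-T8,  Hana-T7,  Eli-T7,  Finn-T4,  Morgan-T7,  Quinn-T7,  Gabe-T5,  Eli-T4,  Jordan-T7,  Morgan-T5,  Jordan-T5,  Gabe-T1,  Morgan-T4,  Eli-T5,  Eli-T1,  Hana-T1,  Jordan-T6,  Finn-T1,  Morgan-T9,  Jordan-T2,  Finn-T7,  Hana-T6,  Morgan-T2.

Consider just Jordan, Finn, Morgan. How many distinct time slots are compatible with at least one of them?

The union of neighbours of {Jordan, Finn, Morgan} is {T1, T2, T4, T5, T6, T7, T8, T9}, which has 8 elements.
Since |N(S)| = 8 ≥ |S| = 3, Hall's condition holds for this subset.

8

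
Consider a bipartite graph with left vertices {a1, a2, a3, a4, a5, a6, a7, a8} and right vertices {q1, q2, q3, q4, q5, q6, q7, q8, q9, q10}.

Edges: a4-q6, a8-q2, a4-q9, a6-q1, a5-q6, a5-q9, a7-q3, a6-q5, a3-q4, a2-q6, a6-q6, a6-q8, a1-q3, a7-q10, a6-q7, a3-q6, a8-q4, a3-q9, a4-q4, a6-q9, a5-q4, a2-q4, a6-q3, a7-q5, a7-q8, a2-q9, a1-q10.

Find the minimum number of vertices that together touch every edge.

A maximum matching has 7 edges (e.g. a1–q10, a2–q4, a3–q9, a4–q6, a6–q7, a7–q8, a8–q2).
By König's theorem the minimum vertex cover has the same size. One such cover is {a1, a6, a7, a8, q4, q6, q9}.

7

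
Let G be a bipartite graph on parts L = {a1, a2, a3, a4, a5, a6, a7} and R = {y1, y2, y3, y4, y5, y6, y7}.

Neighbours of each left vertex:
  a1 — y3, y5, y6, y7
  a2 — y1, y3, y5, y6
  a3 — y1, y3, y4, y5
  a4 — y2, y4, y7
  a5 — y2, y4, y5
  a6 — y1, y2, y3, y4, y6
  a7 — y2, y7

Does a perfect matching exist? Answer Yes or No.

Yes

A valid assignment of size 7: a1–y6, a2–y3, a3–y1, a4–y2, a5–y5, a6–y4, a7–y7.
All 7 left vertices are covered.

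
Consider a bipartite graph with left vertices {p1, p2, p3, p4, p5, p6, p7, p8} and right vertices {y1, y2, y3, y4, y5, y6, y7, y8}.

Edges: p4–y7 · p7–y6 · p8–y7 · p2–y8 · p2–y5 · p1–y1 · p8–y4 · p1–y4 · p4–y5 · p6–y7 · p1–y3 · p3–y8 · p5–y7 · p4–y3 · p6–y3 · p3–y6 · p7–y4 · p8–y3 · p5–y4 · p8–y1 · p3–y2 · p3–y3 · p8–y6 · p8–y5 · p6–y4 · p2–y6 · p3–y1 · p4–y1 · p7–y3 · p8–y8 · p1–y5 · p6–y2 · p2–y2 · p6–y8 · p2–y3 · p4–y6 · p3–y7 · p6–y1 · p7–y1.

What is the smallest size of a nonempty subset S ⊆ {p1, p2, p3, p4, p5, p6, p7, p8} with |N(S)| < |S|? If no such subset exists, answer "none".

A matching saturating every left vertex exists, for instance p1→y5, p2→y8, p3→y3, p4→y7, p5→y4, p6→y2, p7→y1, p8→y6.
By Hall's marriage theorem, this means |N(S)| ≥ |S| for every subset S, so no violating subset exists.

none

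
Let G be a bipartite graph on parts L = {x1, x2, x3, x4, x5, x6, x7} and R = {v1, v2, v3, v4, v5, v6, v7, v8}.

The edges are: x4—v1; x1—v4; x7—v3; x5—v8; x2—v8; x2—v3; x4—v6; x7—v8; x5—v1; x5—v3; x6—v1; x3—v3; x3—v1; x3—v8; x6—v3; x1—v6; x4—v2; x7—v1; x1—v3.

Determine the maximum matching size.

For example, pair x1–v6, x2–v8, x3–v3, x4–v2, x5–v1.
The set {x2, x3, x5, x6, x7} has only 3 neighbours ({v1, v3, v8}), so by Hall's theorem at most 5 of the 7 left vertices can be matched.

5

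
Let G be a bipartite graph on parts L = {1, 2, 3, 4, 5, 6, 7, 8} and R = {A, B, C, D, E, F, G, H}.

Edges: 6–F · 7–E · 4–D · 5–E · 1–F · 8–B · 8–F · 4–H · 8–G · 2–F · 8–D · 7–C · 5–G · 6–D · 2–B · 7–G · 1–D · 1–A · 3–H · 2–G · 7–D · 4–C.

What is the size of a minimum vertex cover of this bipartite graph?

8

The 8 edges 1–A, 2–F, 3–H, 4–C, 5–G, 6–D, 7–E, 8–B form a matching, so any vertex cover needs at least 8 vertices (one per matched edge).
Conversely {1, 2, 3, 4, 5, 6, 7, 8} meets every edge and has exactly 8 vertices, so 8 is optimal.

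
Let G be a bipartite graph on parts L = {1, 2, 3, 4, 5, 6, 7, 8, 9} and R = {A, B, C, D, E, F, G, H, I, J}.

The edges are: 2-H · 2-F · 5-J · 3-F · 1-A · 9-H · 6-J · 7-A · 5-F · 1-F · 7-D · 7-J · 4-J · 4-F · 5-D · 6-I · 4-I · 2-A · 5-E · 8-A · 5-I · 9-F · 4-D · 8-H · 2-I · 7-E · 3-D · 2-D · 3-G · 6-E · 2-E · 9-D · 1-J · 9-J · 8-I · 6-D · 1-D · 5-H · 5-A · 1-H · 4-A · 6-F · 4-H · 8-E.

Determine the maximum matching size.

One maximum matching: 1→H, 2→A, 3→G, 4→D, 5→J, 6→F, 7→E, 8→I.
The set {1, 2, 4, 5, 6, 7, 8, 9} has only 7 neighbours ({A, D, E, F, H, I, J}), so by Hall's theorem at most 8 of the 9 left vertices can be matched.

8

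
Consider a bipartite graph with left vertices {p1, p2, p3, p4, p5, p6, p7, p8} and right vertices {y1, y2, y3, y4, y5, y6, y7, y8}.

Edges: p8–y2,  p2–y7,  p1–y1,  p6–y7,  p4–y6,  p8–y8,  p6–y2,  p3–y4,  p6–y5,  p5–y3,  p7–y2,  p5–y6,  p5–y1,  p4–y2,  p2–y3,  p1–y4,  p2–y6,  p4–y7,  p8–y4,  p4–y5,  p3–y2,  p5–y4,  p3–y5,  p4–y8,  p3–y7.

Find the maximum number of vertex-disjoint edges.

A valid assignment of size 8: p1-y4, p2-y3, p3-y7, p4-y6, p5-y1, p6-y5, p7-y2, p8-y8.
This saturates every left vertex, so 8 is the maximum.

8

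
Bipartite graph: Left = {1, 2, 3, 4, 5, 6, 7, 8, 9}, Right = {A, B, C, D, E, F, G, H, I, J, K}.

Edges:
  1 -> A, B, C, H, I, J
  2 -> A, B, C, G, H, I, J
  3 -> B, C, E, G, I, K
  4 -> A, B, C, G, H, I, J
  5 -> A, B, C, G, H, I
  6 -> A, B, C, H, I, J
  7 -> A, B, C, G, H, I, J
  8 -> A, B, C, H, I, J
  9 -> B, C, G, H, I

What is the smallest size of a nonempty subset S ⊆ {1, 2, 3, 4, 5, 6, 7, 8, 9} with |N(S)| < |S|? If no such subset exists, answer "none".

8

Take S = {1, 2, 4, 5, 6, 7, 8, 9}. Its neighbourhood is {A, B, C, G, H, I, J}, so |N(S)| = 7 < |S| = 8.
Every subset of size less than 8 has at least as many neighbours as members, so 8 is the minimum.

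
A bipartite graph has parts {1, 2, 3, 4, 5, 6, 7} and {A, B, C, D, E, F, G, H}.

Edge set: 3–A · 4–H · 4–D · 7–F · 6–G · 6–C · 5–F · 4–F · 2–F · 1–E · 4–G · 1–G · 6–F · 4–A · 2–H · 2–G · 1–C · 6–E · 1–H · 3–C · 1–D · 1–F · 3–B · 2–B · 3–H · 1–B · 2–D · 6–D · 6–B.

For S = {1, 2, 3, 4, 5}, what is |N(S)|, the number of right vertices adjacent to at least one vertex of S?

The union of neighbours of {1, 2, 3, 4, 5} is {A, B, C, D, E, F, G, H}, which has 8 elements.
Since |N(S)| = 8 ≥ |S| = 5, Hall's condition holds for this subset.

8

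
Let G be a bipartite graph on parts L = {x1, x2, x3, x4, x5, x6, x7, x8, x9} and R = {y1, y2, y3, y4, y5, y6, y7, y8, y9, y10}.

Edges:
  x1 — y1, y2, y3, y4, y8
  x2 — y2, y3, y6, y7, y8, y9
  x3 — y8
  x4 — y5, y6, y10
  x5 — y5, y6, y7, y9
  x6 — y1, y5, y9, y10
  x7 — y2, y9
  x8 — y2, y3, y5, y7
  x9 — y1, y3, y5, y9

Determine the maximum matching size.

9

For example, pair x1→y4, x2→y6, x3→y8, x4→y10, x5→y7, x6→y1, x7→y9, x8→y2, x9→y3.
This saturates every left vertex, so 9 is the maximum.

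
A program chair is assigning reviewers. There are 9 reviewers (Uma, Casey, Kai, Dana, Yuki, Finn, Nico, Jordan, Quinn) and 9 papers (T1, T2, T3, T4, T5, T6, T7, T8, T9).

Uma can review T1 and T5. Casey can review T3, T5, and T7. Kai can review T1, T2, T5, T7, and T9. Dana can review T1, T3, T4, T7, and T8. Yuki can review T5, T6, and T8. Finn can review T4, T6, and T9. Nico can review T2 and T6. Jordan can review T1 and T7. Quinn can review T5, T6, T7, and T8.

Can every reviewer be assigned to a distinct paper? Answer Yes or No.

One maximum matching: Uma-T1, Casey-T3, Kai-T5, Dana-T4, Yuki-T6, Finn-T9, Nico-T2, Jordan-T7, Quinn-T8.
All 9 reviewers are covered.

Yes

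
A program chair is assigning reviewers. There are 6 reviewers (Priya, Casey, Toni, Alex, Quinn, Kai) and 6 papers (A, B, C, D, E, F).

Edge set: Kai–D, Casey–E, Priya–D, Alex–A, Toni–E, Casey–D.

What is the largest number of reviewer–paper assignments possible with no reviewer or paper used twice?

One maximum matching: Priya–D, Casey–E, Alex–A.
The set {Priya, Casey, Toni, Quinn, Kai} has only 2 neighbours ({D, E}), so by Hall's theorem at most 3 of the 6 reviewers can be matched.

3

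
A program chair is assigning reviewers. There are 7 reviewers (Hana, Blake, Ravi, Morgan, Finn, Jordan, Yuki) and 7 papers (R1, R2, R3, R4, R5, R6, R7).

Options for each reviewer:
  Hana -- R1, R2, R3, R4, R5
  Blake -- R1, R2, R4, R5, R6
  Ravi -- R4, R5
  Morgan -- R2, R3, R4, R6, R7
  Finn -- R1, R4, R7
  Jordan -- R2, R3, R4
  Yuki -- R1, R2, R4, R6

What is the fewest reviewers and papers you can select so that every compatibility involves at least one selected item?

{Hana, Blake, Ravi, Morgan, Finn, Jordan, Yuki} is a vertex cover of size 7: every edge has an endpoint in this set.
No smaller cover exists because Hana–R1, Blake–R2, Ravi–R5, Morgan–R6, Finn–R7, Jordan–R3, Yuki–R4 is a matching of size 7, and a cover must include an endpoint of each of these disjoint edges (König's theorem).

7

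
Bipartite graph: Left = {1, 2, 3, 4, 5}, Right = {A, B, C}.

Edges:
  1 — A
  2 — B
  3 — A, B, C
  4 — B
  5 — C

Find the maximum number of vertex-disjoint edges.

For example, pair 1–A, 2–B, 3–C.
The set {1, 2, 3, 4, 5} has only 3 neighbours ({A, B, C}), so by Hall's theorem at most 3 of the 5 left vertices can be matched.

3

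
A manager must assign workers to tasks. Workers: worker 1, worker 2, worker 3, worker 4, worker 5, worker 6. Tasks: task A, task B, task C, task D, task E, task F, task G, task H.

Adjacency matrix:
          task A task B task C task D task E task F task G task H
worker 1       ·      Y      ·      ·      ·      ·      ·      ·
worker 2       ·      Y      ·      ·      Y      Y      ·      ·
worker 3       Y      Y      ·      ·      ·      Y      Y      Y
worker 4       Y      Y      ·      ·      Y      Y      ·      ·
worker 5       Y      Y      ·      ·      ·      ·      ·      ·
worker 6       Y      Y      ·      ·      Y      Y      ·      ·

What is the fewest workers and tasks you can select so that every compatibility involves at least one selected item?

A maximum matching has 5 edges (e.g. worker 1–task B, worker 2–task F, worker 3–task G, worker 4–task E, worker 5–task A).
By König's theorem the minimum vertex cover has the same size. One such cover is {worker 3, task A, task B, task E, task F}.

5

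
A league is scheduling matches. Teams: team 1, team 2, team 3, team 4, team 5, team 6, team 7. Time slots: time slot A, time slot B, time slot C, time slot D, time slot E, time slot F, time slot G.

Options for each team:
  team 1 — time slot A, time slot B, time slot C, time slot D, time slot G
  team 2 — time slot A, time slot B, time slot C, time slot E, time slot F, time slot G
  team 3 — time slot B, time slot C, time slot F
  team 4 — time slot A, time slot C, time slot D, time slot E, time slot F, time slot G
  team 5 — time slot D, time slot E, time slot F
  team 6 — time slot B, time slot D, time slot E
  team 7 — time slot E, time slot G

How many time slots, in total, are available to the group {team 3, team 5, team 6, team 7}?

6

The union of neighbours of {team 3, team 5, team 6, team 7} is {time slot B, time slot C, time slot D, time slot E, time slot F, time slot G}, which has 6 elements.
Since |N(S)| = 6 ≥ |S| = 4, Hall's condition holds for this subset.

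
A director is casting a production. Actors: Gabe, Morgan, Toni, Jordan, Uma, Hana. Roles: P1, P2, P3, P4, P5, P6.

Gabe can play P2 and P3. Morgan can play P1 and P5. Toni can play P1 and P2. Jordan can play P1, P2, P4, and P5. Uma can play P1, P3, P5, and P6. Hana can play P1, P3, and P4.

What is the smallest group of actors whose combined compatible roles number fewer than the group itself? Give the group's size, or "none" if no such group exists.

A matching saturating every actor exists, for instance Gabe→P3, Morgan→P5, Toni→P2, Jordan→P4, Uma→P6, Hana→P1.
By Hall's marriage theorem, this means |N(S)| ≥ |S| for every subset S, so no violating subset exists.

none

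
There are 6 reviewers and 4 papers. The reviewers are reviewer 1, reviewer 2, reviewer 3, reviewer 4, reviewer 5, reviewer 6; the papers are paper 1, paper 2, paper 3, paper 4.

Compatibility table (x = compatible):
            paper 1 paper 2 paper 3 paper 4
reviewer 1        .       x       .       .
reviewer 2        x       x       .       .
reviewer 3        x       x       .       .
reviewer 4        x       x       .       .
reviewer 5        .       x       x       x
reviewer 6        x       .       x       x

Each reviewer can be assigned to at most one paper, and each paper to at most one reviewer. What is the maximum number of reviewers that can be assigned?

A valid assignment of size 4: reviewer 1–paper 2, reviewer 2–paper 1, reviewer 5–paper 3, reviewer 6–paper 4.
The set {reviewer 1, reviewer 2, reviewer 3, reviewer 4} has only 2 neighbours ({paper 1, paper 2}), so by Hall's theorem at most 4 of the 6 reviewers can be matched.

4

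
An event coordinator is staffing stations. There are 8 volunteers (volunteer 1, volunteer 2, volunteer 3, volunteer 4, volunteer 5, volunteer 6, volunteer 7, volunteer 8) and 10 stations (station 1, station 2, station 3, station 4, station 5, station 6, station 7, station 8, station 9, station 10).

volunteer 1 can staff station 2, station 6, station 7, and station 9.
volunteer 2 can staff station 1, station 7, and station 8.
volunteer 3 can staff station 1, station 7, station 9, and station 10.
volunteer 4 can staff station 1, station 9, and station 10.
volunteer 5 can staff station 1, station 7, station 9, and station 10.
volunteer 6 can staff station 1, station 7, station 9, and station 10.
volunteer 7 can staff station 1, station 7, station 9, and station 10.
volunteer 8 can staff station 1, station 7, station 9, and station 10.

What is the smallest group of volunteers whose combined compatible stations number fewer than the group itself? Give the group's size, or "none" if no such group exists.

5

Take S = {volunteer 3, volunteer 4, volunteer 5, volunteer 6, volunteer 7}. Its neighbourhood is {station 1, station 7, station 9, station 10}, so |N(S)| = 4 < |S| = 5.
Every subset of size less than 5 has at least as many neighbours as members, so 5 is the minimum.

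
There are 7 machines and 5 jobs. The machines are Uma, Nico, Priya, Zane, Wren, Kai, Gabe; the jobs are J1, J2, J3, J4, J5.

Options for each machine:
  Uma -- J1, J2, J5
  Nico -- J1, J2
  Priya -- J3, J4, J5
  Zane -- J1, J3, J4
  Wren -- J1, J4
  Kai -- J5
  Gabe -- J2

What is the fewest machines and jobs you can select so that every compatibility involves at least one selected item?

{J1, J2, J3, J4, J5} is a vertex cover of size 5: every edge has an endpoint in this set.
No smaller cover exists because Uma–J5, Nico–J2, Priya–J3, Zane–J4, Wren–J1 is a matching of size 5, and a cover must include an endpoint of each of these disjoint edges (König's theorem).

5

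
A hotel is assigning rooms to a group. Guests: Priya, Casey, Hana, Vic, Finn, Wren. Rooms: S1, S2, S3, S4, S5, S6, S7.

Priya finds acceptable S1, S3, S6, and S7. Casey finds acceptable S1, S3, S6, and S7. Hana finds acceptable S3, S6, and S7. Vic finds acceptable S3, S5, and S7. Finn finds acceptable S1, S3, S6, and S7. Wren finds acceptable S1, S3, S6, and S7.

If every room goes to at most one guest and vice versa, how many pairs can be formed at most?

5

One maximum matching: Priya–S7, Casey–S1, Hana–S3, Vic–S5, Finn–S6.
The set {Priya, Casey, Hana, Finn, Wren} has only 4 neighbours ({S1, S3, S6, S7}), so by Hall's theorem at most 5 of the 6 guests can be matched.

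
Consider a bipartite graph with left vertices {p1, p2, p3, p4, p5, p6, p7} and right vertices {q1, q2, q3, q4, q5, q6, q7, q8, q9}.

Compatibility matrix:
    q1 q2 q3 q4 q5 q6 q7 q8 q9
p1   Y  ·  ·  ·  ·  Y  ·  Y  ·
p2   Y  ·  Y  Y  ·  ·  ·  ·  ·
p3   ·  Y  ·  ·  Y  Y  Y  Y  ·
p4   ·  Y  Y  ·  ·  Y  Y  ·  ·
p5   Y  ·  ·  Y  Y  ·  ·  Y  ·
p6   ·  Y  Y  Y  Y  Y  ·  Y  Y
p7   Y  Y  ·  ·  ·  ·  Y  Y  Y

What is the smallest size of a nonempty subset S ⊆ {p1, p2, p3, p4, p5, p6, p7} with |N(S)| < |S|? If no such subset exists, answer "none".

A matching saturating every left vertex exists, for instance p1→q8, p2→q3, p3→q7, p4→q2, p5→q4, p6→q6, p7→q9.
By Hall's marriage theorem, this means |N(S)| ≥ |S| for every subset S, so no violating subset exists.

none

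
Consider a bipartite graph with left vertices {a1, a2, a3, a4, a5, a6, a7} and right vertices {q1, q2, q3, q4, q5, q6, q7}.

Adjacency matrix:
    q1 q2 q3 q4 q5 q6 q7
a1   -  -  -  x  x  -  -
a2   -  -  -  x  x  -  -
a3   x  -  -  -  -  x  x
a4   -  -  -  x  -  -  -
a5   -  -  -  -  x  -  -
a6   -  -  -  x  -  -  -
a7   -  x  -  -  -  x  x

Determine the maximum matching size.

A valid assignment of size 4: a1-q4, a2-q5, a3-q6, a7-q2.
The set {a1, a2, a4, a5, a6} has only 2 neighbours ({q4, q5}), so by Hall's theorem at most 4 of the 7 left vertices can be matched.

4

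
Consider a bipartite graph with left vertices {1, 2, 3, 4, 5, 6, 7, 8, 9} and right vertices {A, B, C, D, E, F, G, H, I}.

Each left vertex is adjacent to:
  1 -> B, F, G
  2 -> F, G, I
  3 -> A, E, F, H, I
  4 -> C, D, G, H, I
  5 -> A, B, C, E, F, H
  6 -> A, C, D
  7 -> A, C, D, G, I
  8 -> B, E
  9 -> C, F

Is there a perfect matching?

Yes

For example, pair 1-B, 2-I, 3-H, 4-D, 5-A, 6-C, 7-G, 8-E, 9-F.
Every left vertex is matched, so this is a perfect matching.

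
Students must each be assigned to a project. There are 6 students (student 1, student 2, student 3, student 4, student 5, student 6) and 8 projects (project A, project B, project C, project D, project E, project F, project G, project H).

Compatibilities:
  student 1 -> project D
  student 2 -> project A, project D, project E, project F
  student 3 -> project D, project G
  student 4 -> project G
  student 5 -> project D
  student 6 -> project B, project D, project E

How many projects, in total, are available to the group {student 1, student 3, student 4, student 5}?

2

The union of neighbours of {student 1, student 3, student 4, student 5} is {project D, project G}, which has 2 elements.
Since |N(S)| = 2 < |S| = 4, Hall's condition fails for this subset.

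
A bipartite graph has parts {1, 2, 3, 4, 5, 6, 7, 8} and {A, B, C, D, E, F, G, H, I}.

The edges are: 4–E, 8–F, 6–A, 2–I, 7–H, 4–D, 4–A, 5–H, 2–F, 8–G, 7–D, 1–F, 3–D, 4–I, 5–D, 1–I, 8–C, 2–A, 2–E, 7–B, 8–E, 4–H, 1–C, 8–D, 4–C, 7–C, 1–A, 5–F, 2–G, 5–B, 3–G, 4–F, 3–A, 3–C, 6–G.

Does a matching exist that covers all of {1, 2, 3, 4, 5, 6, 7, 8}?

Yes

A valid assignment of size 8: 1-I, 2-E, 3-C, 4-H, 5-F, 6-A, 7-B, 8-G.
All 8 left vertices are covered.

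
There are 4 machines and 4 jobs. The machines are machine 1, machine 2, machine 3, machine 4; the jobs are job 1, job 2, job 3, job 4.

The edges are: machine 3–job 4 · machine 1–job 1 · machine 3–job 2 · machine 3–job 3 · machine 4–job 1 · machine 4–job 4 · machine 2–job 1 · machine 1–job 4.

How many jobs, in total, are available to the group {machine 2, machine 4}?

2

The union of neighbours of {machine 2, machine 4} is {job 1, job 4}, which has 2 elements.
Since |N(S)| = 2 ≥ |S| = 2, Hall's condition holds for this subset.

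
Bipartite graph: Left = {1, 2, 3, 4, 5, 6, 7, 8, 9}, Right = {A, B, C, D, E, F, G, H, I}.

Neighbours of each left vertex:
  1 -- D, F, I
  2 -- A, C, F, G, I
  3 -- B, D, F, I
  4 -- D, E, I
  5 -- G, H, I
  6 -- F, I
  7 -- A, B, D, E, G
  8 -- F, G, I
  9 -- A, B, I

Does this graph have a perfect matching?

One maximum matching: 1→D, 2→C, 3→B, 4→E, 5→H, 6→F, 7→A, 8→G, 9→I.
All 9 left vertices are covered.

Yes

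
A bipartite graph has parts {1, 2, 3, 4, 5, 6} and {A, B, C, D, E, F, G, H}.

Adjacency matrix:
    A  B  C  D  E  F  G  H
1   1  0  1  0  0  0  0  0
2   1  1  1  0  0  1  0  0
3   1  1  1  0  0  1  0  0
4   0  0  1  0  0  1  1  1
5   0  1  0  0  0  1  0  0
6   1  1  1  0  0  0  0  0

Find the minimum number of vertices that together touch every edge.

5

{4, A, B, C, F} is a vertex cover of size 5: every edge has an endpoint in this set.
No smaller cover exists because 1–A, 2–F, 3–C, 4–G, 5–B is a matching of size 5, and a cover must include an endpoint of each of these disjoint edges (König's theorem).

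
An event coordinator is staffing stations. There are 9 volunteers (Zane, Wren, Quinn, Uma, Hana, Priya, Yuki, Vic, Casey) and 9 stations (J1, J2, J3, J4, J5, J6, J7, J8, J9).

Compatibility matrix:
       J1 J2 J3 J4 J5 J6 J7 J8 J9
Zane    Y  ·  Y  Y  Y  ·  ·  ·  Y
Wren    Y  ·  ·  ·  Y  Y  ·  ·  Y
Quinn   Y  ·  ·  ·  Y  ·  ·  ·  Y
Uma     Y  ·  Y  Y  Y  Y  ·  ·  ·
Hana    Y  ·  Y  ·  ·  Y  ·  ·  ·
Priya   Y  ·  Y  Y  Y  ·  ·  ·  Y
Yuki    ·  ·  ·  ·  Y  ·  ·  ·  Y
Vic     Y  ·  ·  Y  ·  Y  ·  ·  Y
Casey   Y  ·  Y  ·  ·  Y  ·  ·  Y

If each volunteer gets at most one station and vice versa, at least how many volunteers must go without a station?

3

One maximum matching: Zane→J3, Wren→J1, Quinn→J5, Uma→J4, Hana→J6, Priya→J9.
The set {Zane, Wren, Quinn, Uma, Hana, Priya, Yuki, Vic, Casey} has only 6 neighbours ({J1, J3, J4, J5, J6, J9}), so by Hall's theorem at most 6 of the 9 volunteers can be matched.
That matches 6 of the 9, leaving 3 unmatched; no matching can do better.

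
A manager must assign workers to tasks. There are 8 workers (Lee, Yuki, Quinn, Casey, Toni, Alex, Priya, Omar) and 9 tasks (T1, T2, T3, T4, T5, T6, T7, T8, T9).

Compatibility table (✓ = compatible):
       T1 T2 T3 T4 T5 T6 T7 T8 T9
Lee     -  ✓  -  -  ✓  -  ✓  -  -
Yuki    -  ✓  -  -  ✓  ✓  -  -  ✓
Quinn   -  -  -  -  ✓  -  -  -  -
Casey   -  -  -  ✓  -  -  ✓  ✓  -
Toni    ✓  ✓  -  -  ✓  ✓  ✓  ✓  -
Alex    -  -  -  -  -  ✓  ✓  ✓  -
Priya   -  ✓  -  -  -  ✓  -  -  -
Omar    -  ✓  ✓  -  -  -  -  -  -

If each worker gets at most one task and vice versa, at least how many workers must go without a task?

0

For example, pair Lee→T7, Yuki→T9, Quinn→T5, Casey→T4, Toni→T1, Alex→T8, Priya→T6, Omar→T2.
This saturates every worker, so 8 is the maximum.
That matches 8 of the 8, leaving 0 unmatched; no matching can do better.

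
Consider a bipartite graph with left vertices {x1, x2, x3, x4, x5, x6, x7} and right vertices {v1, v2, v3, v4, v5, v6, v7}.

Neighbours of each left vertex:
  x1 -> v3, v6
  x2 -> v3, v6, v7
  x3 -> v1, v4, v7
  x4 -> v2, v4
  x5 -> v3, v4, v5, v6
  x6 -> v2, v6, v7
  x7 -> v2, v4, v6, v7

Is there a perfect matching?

For example, pair x1→v3, x2→v6, x3→v1, x4→v4, x5→v5, x6→v7, x7→v2.
Every left vertex is matched, so this is a perfect matching.

Yes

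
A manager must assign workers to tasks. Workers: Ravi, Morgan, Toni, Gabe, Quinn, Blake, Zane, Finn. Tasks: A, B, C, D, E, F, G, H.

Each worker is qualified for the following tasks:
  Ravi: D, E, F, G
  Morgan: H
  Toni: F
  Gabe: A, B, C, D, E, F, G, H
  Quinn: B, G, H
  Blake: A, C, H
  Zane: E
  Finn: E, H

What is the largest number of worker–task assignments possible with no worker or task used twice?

For example, pair Ravi-D, Morgan-H, Toni-F, Gabe-G, Quinn-B, Blake-C, Zane-E.
The set {Morgan, Zane, Finn} has only 2 neighbours ({E, H}), so by Hall's theorem at most 7 of the 8 workers can be matched.

7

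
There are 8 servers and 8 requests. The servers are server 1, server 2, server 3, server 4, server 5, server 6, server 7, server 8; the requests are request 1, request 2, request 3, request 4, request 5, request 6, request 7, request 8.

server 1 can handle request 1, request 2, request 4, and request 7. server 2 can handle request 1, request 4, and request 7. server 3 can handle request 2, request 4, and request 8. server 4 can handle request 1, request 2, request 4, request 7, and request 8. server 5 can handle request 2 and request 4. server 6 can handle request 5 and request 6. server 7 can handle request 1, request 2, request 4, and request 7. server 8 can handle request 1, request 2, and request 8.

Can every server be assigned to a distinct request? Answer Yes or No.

The set {server 1, server 2, server 3, server 4, server 5, server 7, server 8} has only 5 neighbours ({request 1, request 2, request 4, request 7, request 8}), so by Hall's theorem at most 6 of the 8 servers can be matched.
Hence no matching covers every server.

No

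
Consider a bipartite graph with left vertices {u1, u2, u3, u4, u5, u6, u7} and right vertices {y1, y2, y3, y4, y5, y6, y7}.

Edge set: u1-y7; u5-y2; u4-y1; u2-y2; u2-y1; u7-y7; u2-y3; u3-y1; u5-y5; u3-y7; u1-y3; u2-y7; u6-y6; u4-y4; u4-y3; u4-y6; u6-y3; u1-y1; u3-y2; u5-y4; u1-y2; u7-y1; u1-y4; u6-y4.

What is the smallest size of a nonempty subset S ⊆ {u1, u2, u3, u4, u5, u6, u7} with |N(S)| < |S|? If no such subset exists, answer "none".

none

A matching saturating every left vertex exists, for instance u1→y4, u2→y2, u3→y7, u4→y3, u5→y5, u6→y6, u7→y1.
By Hall's marriage theorem, this means |N(S)| ≥ |S| for every subset S, so no violating subset exists.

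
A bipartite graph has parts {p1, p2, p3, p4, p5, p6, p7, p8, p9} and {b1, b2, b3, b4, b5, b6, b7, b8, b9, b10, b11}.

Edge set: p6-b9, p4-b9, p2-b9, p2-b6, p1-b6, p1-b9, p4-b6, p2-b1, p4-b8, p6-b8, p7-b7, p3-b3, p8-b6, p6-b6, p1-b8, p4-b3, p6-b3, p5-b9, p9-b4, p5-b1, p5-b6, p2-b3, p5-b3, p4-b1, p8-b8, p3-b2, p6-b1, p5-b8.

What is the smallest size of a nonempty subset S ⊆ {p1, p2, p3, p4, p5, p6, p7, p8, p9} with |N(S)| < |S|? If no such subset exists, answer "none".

6

Take S = {p1, p2, p4, p5, p6, p8}. Its neighbourhood is {b1, b3, b6, b8, b9}, so |N(S)| = 5 < |S| = 6.
Every subset of size less than 6 has at least as many neighbours as members, so 6 is the minimum.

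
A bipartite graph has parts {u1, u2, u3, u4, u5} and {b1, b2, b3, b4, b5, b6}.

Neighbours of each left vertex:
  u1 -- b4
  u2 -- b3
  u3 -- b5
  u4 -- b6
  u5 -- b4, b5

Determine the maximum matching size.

4

For example, pair u1-b4, u2-b3, u3-b5, u4-b6.
The set {u1, u3, u5} has only 2 neighbours ({b4, b5}), so by Hall's theorem at most 4 of the 5 left vertices can be matched.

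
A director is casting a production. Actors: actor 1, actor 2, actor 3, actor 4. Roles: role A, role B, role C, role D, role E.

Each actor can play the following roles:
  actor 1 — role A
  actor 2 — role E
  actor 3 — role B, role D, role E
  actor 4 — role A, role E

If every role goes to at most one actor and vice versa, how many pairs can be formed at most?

One maximum matching: actor 1-role A, actor 2-role E, actor 3-role D.
The set {actor 1, actor 2, actor 4} has only 2 neighbours ({role A, role E}), so by Hall's theorem at most 3 of the 4 actors can be matched.

3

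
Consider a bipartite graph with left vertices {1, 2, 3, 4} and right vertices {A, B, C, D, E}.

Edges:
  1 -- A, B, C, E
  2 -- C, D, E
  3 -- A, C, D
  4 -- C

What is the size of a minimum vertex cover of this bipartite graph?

A maximum matching has 4 edges (e.g. 1–B, 2–E, 3–D, 4–C).
By König's theorem the minimum vertex cover has the same size. One such cover is {1, 2, 3, 4}.

4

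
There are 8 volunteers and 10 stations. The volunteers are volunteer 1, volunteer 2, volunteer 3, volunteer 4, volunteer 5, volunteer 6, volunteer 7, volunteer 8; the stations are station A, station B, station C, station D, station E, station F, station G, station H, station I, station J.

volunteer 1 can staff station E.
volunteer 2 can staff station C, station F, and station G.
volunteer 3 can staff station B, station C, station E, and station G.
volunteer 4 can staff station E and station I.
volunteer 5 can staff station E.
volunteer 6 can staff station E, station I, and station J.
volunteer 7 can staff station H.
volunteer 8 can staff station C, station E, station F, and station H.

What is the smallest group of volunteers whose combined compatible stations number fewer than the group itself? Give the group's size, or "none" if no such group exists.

2

Take S = {volunteer 1, volunteer 5}. Its neighbourhood is {station E}, so |N(S)| = 1 < |S| = 2.
No single vertex violates Hall's condition since each has at least one neighbour, so 2 is the minimum.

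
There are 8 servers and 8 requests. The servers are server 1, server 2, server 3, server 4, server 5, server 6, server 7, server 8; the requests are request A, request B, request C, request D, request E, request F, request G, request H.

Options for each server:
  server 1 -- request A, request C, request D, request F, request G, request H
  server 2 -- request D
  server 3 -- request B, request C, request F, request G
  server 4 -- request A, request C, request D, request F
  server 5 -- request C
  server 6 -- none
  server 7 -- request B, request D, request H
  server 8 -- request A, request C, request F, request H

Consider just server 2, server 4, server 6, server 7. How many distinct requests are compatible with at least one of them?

6

The union of neighbours of {server 2, server 4, server 6, server 7} is {request A, request B, request C, request D, request F, request H}, which has 6 elements.
Since |N(S)| = 6 ≥ |S| = 4, Hall's condition holds for this subset.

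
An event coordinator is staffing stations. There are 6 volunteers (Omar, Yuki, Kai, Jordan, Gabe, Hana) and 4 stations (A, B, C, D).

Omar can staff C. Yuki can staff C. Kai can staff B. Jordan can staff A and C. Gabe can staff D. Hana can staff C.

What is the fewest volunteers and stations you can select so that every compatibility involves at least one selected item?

4

The 4 edges Omar–C, Kai–B, Jordan–A, Gabe–D form a matching, so any vertex cover needs at least 4 vertices (one per matched edge).
Conversely {Kai, Jordan, Gabe, C} meets every edge and has exactly 4 vertices, so 4 is optimal.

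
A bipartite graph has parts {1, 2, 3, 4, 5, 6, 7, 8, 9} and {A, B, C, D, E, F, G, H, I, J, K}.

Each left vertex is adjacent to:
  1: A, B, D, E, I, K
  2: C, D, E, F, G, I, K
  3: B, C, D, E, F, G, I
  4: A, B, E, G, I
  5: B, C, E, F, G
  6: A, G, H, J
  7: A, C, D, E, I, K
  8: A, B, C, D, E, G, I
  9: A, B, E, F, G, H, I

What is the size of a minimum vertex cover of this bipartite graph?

A maximum matching has 9 edges (e.g. 1–B, 2–K, 3–I, 4–E, 5–F, 6–J, 7–D, 8–A, 9–G).
By König's theorem the minimum vertex cover has the same size. One such cover is {1, 2, 3, 4, 5, 6, 7, 8, 9}.

9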